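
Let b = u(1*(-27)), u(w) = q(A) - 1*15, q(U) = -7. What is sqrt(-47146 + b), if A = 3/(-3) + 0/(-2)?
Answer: 8*I*sqrt(737) ≈ 217.18*I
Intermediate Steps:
A = -1 (A = 3*(-1/3) + 0*(-1/2) = -1 + 0 = -1)
u(w) = -22 (u(w) = -7 - 1*15 = -7 - 15 = -22)
b = -22
sqrt(-47146 + b) = sqrt(-47146 - 22) = sqrt(-47168) = 8*I*sqrt(737)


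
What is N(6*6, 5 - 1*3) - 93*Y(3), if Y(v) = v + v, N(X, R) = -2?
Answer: -560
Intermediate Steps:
Y(v) = 2*v
N(6*6, 5 - 1*3) - 93*Y(3) = -2 - 186*3 = -2 - 93*6 = -2 - 558 = -560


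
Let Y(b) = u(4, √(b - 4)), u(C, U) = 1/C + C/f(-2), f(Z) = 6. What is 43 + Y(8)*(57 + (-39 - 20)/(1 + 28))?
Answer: 16249/174 ≈ 93.385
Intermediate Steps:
u(C, U) = 1/C + C/6
Y(b) = 11/12 (Y(b) = 1/4 + (⅙)*4 = ¼ + ⅔ = 11/12)
43 + Y(8)*(57 + (-39 - 20)/(1 + 28)) = 43 + 11*(57 + (-39 - 20)/(1 + 28))/12 = 43 + 11*(57 - 59/29)/12 = 43 + (11/12)*(1594/29) = 43 + 8767/174 = 16249/174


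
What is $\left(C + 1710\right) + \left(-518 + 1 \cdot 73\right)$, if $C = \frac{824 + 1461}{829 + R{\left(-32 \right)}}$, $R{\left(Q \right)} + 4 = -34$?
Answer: $\frac{1002900}{791} \approx 1267.9$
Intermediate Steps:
$R{\left(Q \right)} = -38$ ($R{\left(Q \right)} = -4 - 34 = -38$)
$C = \frac{2285}{791}$ ($C = \frac{824 + 1461}{829 - 38} = \frac{2285}{791} \approx 2.8887$)
$\left(C + 1710\right) + \left(-518 + 1 \cdot 73\right) = \left(\frac{2285}{791} + 1710\right) + \left(-518 + 1 \cdot 73\right) = \frac{1354895}{791} + \left(-518 + 73\right) = \frac{1354895}{791} - 445 = \frac{1002900}{791}$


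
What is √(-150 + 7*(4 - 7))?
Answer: 3*I*√19 ≈ 13.077*I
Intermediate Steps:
√(-150 + 7*(4 - 7)) = √(-150 + 7*(-3)) = √(-150 - 21) = √(-171) = 3*I*√19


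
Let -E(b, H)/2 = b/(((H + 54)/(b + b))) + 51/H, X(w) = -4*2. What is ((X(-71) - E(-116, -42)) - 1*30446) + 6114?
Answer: -416999/21 ≈ -19857.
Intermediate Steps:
X(w) = -8
E(b, H) = -102/H - 4*b²/(54 + H) (E(b, H) = -2*(b/(((H + 54)/(b + b))) + 51/H) = -2*(b/(((54 + H)/((2*b)))) + 51/H) = -2*(b/(((54 + H)*(1/(2*b)))) + 51/H) = -2*(b/(((54 + H)/(2*b))) + 51/H) = -2*(b*(2*b/(54 + H)) + 51/H) = -2*(2*b²/(54 + H) + 51/H) = -2*(51/H + 2*b²/(54 + H)) = -102/H - 4*b²/(54 + H))
((X(-71) - E(-116, -42)) - 1*30446) + 6114 = ((-8 - 2*(-2754 - 51*(-42) - 2*(-42)*(-116)²)/((-42)*(54 - 42))) - 1*30446) + 6114 = ((-8 - 2*(-1)*(-2754 + 2142 - 2*(-42)*13456)/(42*12)) - 30446) + 6114 = ((-8 - 2*(-1)*(-2754 + 2142 + 1130304)/(42*12)) - 30446) + 6114 = ((-8 - 2*(-1)*1129692/(42*12)) - 30446) + 6114 = ((-8 - 1*(-94141/21)) - 30446) + 6114 = ((-8 + 94141/21) - 30446) + 6114 = (93973/21 - 30446) + 6114 = -545393/21 + 6114 = -416999/21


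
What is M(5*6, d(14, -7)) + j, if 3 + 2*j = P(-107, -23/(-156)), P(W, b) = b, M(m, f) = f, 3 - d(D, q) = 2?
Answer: -133/312 ≈ -0.42628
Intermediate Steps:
d(D, q) = 1 (d(D, q) = 3 - 1*2 = 3 - 2 = 1)
j = -445/312 (j = -3/2 + (-23/(-156))/2 = -3/2 + (-23*(-1/156))/2 = -3/2 + (1/2)*(23/156) = -3/2 + 23/312 = -445/312 ≈ -1.4263)
M(5*6, d(14, -7)) + j = 1 - 445/312 = -133/312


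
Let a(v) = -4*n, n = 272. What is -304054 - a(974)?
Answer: -302966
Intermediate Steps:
a(v) = -1088 (a(v) = -4*272 = -1088)
-304054 - a(974) = -304054 - 1*(-1088) = -304054 + 1088 = -302966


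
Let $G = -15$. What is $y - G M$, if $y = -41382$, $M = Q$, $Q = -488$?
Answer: $-48702$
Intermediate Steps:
$M = -488$
$y - G M = -41382 - \left(-15\right) \left(-488\right) = -41382 - 7320 = -48702$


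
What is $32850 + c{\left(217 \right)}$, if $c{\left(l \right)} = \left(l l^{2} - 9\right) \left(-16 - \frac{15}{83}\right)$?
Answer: $- \frac{13720455722}{83} \approx -1.6531 \cdot 10^{8}$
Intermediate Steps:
$c{\left(l \right)} = \frac{12087}{83} - \frac{1343 l^{3}}{83}$ ($c{\left(l \right)} = \left(l^{3} - 9\right) \left(-16 - \frac{15}{83}\right) = \left(-9 + l^{3}\right) \left(-16 - \frac{15}{83}\right) = \left(-9 + l^{3}\right) \left(- \frac{1343}{83}\right) = \frac{12087}{83} - \frac{1343 l^{3}}{83}$)
$32850 + c{\left(217 \right)} = 32850 + \left(\frac{12087}{83} - \frac{1343 \cdot 217^{3}}{83}\right) = 32850 + \left(\frac{12087}{83} - \frac{13723194359}{83}\right) = 32850 - \frac{13723182272}{83} = - \frac{13720455722}{83}$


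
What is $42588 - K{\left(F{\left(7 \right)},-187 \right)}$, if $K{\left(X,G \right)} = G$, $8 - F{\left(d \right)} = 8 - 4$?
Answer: $42775$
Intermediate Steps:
$F{\left(d \right)} = 4$ ($F{\left(d \right)} = 8 - \left(8 - 4\right) = 8 - 4 = 4$)
$42588 - K{\left(F{\left(7 \right)},-187 \right)} = 42588 - -187 = 42588 + 187 = 42775$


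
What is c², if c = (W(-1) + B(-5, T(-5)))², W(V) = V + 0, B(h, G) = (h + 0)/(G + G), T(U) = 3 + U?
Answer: 1/256 ≈ 0.0039063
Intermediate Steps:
B(h, G) = h/(2*G) (B(h, G) = h/((2*G)) = h*(1/(2*G)) = h/(2*G))
W(V) = V
c = 1/16 (c = (-1 + (½)*(-5)/(3 - 5))² = (-1 + (½)*(-5)/(-2))² = (-1 + (½)*(-5)*(-½))² = (-1 + 5/4)² = (¼)² = 1/16 ≈ 0.062500)
c² = (1/16)² = 1/256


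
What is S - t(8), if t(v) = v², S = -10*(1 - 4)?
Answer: -34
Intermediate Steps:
S = 30 (S = -10*(-3) = 30)
S - t(8) = 30 - 1*8² = 30 - 1*64 = 30 - 64 = -34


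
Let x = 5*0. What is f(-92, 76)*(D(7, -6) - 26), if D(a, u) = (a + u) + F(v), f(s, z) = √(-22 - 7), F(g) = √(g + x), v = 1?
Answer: -24*I*√29 ≈ -129.24*I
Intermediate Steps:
x = 0
F(g) = √g (F(g) = √(g + 0) = √g)
f(s, z) = I*√29 (f(s, z) = √(-29) = I*√29)
D(a, u) = 1 + a + u (D(a, u) = (a + u) + √1 = (a + u) + 1 = 1 + a + u)
f(-92, 76)*(D(7, -6) - 26) = (I*√29)*((1 + 7 - 6) - 26) = (I*√29)*(2 - 26) = (I*√29)*(-24) = -24*I*√29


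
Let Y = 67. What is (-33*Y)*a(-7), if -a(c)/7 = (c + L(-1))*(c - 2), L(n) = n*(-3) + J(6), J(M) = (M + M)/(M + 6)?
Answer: 417879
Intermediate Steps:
J(M) = 2*M/(6 + M) (J(M) = (2*M)/(6 + M) = 2*M/(6 + M))
L(n) = 1 - 3*n (L(n) = n*(-3) + 2*6/(6 + 6) = -3*n + 2*6/12 = -3*n + 2*6*(1/12) = -3*n + 1 = 1 - 3*n)
a(c) = -7*(-2 + c)*(4 + c) (a(c) = -7*(c + (1 - 3*(-1)))*(c - 2) = -7*(c + (1 + 3))*(-2 + c) = -7*(c + 4)*(-2 + c) = -7*(4 + c)*(-2 + c) = -7*(-2 + c)*(4 + c))
(-33*Y)*a(-7) = (-33*67)*(56 - 14*(-7) - 7*(-7)²) = -2211*(56 + 98 - 7*49) = -2211*(56 + 98 - 343) = -2211*(-189) = 417879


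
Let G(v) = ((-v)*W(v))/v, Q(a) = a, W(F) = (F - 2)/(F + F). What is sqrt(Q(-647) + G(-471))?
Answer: I*sqrt(574570074)/942 ≈ 25.446*I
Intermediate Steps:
W(F) = (-2 + F)/(2*F) (W(F) = (-2 + F)/((2*F)) = (-2 + F)*(1/(2*F)) = (-2 + F)/(2*F))
G(v) = (1 - v/2)/v (G(v) = ((-v)*((-2 + v)/(2*v)))/v = (1 - v/2)/v)
sqrt(Q(-647) + G(-471)) = sqrt(-647 + (1/2)*(2 - 1*(-471))/(-471)) = sqrt(-647 + (1/2)*(-1/471)*(2 + 471)) = sqrt(-647 + (1/2)*(-1/471)*473) = sqrt(-647 - 473/942) = sqrt(-609947/942) = I*sqrt(574570074)/942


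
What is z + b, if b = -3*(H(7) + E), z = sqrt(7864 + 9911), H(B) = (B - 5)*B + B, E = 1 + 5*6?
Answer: -156 + 15*sqrt(79) ≈ -22.677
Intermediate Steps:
E = 31 (E = 1 + 30 = 31)
H(B) = B + B*(-5 + B) (H(B) = (-5 + B)*B + B = B*(-5 + B) + B = B + B*(-5 + B))
z = 15*sqrt(79) (z = sqrt(17775) = 15*sqrt(79) ≈ 133.32)
b = -156 (b = -3*(7*(-4 + 7) + 31) = -3*(7*3 + 31) = -3*(21 + 31) = -3*52 = -156)
z + b = 15*sqrt(79) - 156 = -156 + 15*sqrt(79)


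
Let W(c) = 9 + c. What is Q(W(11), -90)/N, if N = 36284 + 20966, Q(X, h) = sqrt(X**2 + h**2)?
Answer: sqrt(85)/5725 ≈ 0.0016104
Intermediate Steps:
N = 57250
Q(W(11), -90)/N = sqrt((9 + 11)**2 + (-90)**2)/57250 = sqrt(20**2 + 8100)*(1/57250) = sqrt(400 + 8100)*(1/57250) = sqrt(8500)*(1/57250) = (10*sqrt(85))*(1/57250) = sqrt(85)/5725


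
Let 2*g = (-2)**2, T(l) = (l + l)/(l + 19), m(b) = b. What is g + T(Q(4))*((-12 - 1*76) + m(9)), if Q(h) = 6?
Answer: -898/25 ≈ -35.920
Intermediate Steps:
T(l) = 2*l/(19 + l) (T(l) = (2*l)/(19 + l) = 2*l/(19 + l))
g = 2 (g = (1/2)*(-2)**2 = (1/2)*4 = 2)
g + T(Q(4))*((-12 - 1*76) + m(9)) = 2 + (2*6/(19 + 6))*((-12 - 1*76) + 9) = 2 + (2*6/25)*((-12 - 76) + 9) = 2 + (2*6*(1/25))*(-88 + 9) = 2 + (12/25)*(-79) = 2 - 948/25 = -898/25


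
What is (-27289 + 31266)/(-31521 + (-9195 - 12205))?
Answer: -3977/52921 ≈ -0.075150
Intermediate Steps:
(-27289 + 31266)/(-31521 + (-9195 - 12205)) = 3977/(-31521 - 21400) = 3977/(-52921) = 3977*(-1/52921) = -3977/52921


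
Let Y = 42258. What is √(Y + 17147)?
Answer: 109*√5 ≈ 243.73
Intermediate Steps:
√(Y + 17147) = √(42258 + 17147) = √59405 = 109*√5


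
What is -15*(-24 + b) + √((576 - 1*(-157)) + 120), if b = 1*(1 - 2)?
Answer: 375 + √853 ≈ 404.21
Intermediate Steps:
b = -1 (b = 1*(-1) = -1)
-15*(-24 + b) + √((576 - 1*(-157)) + 120) = -15*(-24 - 1) + √((576 - 1*(-157)) + 120) = -15*(-25) + √((576 + 157) + 120) = 375 + √(733 + 120) = 375 + √853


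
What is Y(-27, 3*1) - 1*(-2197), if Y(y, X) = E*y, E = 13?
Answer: 1846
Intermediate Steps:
Y(y, X) = 13*y
Y(-27, 3*1) - 1*(-2197) = 13*(-27) - 1*(-2197) = -351 + 2197 = 1846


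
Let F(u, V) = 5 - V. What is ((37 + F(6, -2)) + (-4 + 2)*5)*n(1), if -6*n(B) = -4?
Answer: 68/3 ≈ 22.667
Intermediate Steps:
n(B) = ⅔ (n(B) = -⅙*(-4) = ⅔)
((37 + F(6, -2)) + (-4 + 2)*5)*n(1) = ((37 + (5 - 1*(-2))) + (-4 + 2)*5)*(⅔) = ((37 + (5 + 2)) - 2*5)*(⅔) = ((37 + 7) - 10)*(⅔) = (44 - 10)*(⅔) = 34*(⅔) = 68/3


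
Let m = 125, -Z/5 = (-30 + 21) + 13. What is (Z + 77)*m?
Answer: 7125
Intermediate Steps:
Z = -20 (Z = -5*((-30 + 21) + 13) = -5*(-9 + 13) = -5*4 = -20)
(Z + 77)*m = (-20 + 77)*125 = 57*125 = 7125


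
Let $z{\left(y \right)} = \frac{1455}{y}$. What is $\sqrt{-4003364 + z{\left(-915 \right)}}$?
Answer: $\frac{i \sqrt{14896523361}}{61} \approx 2000.8 i$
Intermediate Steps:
$\sqrt{-4003364 + z{\left(-915 \right)}} = \sqrt{-4003364 + \frac{1455}{-915}} = \sqrt{-4003364 + 1455 \left(- \frac{1}{915}\right)} = \sqrt{-4003364 - \frac{97}{61}} = \sqrt{- \frac{244205301}{61}} = \frac{i \sqrt{14896523361}}{61}$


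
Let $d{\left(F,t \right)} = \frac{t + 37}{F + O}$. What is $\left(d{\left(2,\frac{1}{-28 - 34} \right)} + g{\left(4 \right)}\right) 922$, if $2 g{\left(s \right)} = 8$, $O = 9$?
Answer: $\frac{2314681}{341} \approx 6787.9$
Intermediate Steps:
$d{\left(F,t \right)} = \frac{37 + t}{9 + F}$ ($d{\left(F,t \right)} = \frac{t + 37}{F + 9} = \frac{37 + t}{9 + F}$)
$g{\left(s \right)} = 4$ ($g{\left(s \right)} = \frac{1}{2} \cdot 8 = 4$)
$\left(d{\left(2,\frac{1}{-28 - 34} \right)} + g{\left(4 \right)}\right) 922 = \left(\frac{37 + \frac{1}{-28 - 34}}{9 + 2} + 4\right) 922 = \left(\frac{37 + \frac{1}{-62}}{11} + 4\right) 922 = \left(\frac{37 - \frac{1}{62}}{11} + 4\right) 922 = \left(\frac{1}{11} \cdot \frac{2293}{62} + 4\right) 922 = \left(\frac{2293}{682} + 4\right) 922 = \frac{5021}{682} \cdot 922 = \frac{2314681}{341}$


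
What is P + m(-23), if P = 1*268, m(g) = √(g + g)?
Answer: 268 + I*√46 ≈ 268.0 + 6.7823*I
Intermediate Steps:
m(g) = √2*√g (m(g) = √(2*g) = √2*√g)
P = 268
P + m(-23) = 268 + √2*√(-23) = 268 + √2*(I*√23) = 268 + I*√46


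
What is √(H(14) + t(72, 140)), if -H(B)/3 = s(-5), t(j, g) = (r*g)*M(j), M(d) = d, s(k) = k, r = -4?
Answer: I*√40305 ≈ 200.76*I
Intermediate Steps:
t(j, g) = -4*g*j (t(j, g) = (-4*g)*j = -4*g*j)
H(B) = 15 (H(B) = -3*(-5) = 15)
√(H(14) + t(72, 140)) = √(15 - 4*140*72) = √(15 - 40320) = √(-40305) = I*√40305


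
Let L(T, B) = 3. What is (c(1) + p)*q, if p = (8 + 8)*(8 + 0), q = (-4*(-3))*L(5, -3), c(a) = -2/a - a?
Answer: 4500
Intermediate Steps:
c(a) = -a - 2/a
q = 36 (q = -4*(-3)*3 = 12*3 = 36)
p = 128 (p = 16*8 = 128)
(c(1) + p)*q = ((-1*1 - 2/1) + 128)*36 = ((-1 - 2*1) + 128)*36 = ((-1 - 2) + 128)*36 = (-3 + 128)*36 = 125*36 = 4500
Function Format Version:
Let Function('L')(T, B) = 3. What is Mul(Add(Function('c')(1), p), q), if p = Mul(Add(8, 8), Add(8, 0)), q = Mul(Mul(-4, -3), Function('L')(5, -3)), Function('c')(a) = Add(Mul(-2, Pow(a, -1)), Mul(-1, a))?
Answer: 4500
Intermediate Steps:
Function('c')(a) = Add(Mul(-1, a), Mul(-2, Pow(a, -1)))
q = 36 (q = Mul(Mul(-4, -3), 3) = Mul(12, 3) = 36)
p = 128 (p = Mul(16, 8) = 128)
Mul(Add(Function('c')(1), p), q) = Mul(Add(Add(Mul(-1, 1), Mul(-2, Pow(1, -1))), 128), 36) = Mul(Add(Add(-1, Mul(-2, 1)), 128), 36) = Mul(Add(Add(-1, -2), 128), 36) = Mul(Add(-3, 128), 36) = Mul(125, 36) = 4500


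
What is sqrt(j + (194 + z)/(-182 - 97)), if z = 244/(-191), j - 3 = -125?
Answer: 2*I*sqrt(1075330573)/5921 ≈ 11.077*I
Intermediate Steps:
j = -122 (j = 3 - 125 = -122)
z = -244/191 (z = 244*(-1/191) = -244/191 ≈ -1.2775)
sqrt(j + (194 + z)/(-182 - 97)) = sqrt(-122 + (194 - 244/191)/(-182 - 97)) = sqrt(-122 + (36810/191)/(-279)) = sqrt(-122 + (36810/191)*(-1/279)) = sqrt(-122 - 4090/5921) = sqrt(-726452/5921) = 2*I*sqrt(1075330573)/5921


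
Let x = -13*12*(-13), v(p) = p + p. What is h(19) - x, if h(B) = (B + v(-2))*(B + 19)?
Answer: -1458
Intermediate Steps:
v(p) = 2*p
h(B) = (-4 + B)*(19 + B) (h(B) = (B + 2*(-2))*(B + 19) = (B - 4)*(19 + B) = (-4 + B)*(19 + B))
x = 2028 (x = -156*(-13) = 2028)
h(19) - x = (-76 + 19**2 + 15*19) - 1*2028 = (-76 + 361 + 285) - 2028 = 570 - 2028 = -1458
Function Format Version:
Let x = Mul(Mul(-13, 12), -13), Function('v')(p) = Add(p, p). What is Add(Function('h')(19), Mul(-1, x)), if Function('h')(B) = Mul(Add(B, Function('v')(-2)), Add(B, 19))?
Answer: -1458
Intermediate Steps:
Function('v')(p) = Mul(2, p)
Function('h')(B) = Mul(Add(-4, B), Add(19, B)) (Function('h')(B) = Mul(Add(B, Mul(2, -2)), Add(B, 19)) = Mul(Add(B, -4), Add(19, B)) = Mul(Add(-4, B), Add(19, B)))
x = 2028 (x = Mul(-156, -13) = 2028)
Add(Function('h')(19), Mul(-1, x)) = Add(Add(-76, Pow(19, 2), Mul(15, 19)), Mul(-1, 2028)) = Add(Add(-76, 361, 285), -2028) = Add(570, -2028) = -1458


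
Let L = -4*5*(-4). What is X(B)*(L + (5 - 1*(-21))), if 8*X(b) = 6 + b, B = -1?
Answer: 265/4 ≈ 66.250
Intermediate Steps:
L = 80 (L = -20*(-4) = 80)
X(b) = 3/4 + b/8 (X(b) = (6 + b)/8 = 3/4 + b/8)
X(B)*(L + (5 - 1*(-21))) = (3/4 + (1/8)*(-1))*(80 + (5 - 1*(-21))) = (3/4 - 1/8)*(80 + (5 + 21)) = 5*(80 + 26)/8 = (5/8)*106 = 265/4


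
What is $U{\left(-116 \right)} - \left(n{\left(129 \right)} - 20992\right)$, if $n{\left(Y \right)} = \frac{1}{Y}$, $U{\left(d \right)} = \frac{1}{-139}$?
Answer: $\frac{376407284}{17931} \approx 20992.0$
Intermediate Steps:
$U{\left(d \right)} = - \frac{1}{139}$
$U{\left(-116 \right)} - \left(n{\left(129 \right)} - 20992\right) = - \frac{1}{139} - \left(\frac{1}{129} - 20992\right) = - \frac{1}{139} - - \frac{2707967}{129} = - \frac{1}{139} + \frac{2707967}{129} = \frac{376407284}{17931}$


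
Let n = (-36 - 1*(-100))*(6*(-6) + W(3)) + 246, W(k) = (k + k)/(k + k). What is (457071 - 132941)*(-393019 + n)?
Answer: -128035563690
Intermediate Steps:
W(k) = 1 (W(k) = (2*k)/((2*k)) = (2*k)*(1/(2*k)) = 1)
n = -1994 (n = (-36 - 1*(-100))*(6*(-6) + 1) + 246 = (-36 + 100)*(-36 + 1) + 246 = 64*(-35) + 246 = -2240 + 246 = -1994)
(457071 - 132941)*(-393019 + n) = (457071 - 132941)*(-393019 - 1994) = 324130*(-395013) = -128035563690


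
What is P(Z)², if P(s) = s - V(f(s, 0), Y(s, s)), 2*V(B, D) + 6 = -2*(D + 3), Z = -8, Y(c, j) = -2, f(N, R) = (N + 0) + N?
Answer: 16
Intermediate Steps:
f(N, R) = 2*N (f(N, R) = N + N = 2*N)
V(B, D) = -6 - D (V(B, D) = -3 + (-2*(D + 3))/2 = -3 + (-2*(3 + D))/2 = -3 + (-6 - 2*D)/2 = -3 + (-3 - D) = -6 - D)
P(s) = 4 + s (P(s) = s - (-6 - 1*(-2)) = s - (-6 + 2) = s - 1*(-4) = s + 4 = 4 + s)
P(Z)² = (4 - 8)² = (-4)² = 16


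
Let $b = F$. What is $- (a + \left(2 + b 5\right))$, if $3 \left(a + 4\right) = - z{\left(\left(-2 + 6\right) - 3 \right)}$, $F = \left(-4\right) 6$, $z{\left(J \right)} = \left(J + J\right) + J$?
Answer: $123$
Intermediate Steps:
$z{\left(J \right)} = 3 J$ ($z{\left(J \right)} = 2 J + J = 3 J$)
$F = -24$
$b = -24$
$a = -5$ ($a = -4 + \frac{\left(-1\right) 3 \left(\left(-2 + 6\right) - 3\right)}{3} = -4 + \frac{\left(-1\right) 3 \left(4 - 3\right)}{3} = -4 + \frac{\left(-1\right) 3 \cdot 1}{3} = -4 + \frac{\left(-1\right) 3}{3} = -4 + \frac{1}{3} \left(-3\right) = -4 - 1 = -5$)
$- (a + \left(2 + b 5\right)) = - (-5 + \left(2 - 120\right)) = - (-5 - 118) = \left(-1\right) \left(-123\right) = 123$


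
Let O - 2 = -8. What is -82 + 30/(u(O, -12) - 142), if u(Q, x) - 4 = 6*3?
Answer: -329/4 ≈ -82.250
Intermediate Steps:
O = -6 (O = 2 - 8 = -6)
u(Q, x) = 22 (u(Q, x) = 4 + 6*3 = 4 + 18 = 22)
-82 + 30/(u(O, -12) - 142) = -82 + 30/(22 - 142) = -82 + 30/(-120) = -82 - 1/120*30 = -82 - ¼ = -329/4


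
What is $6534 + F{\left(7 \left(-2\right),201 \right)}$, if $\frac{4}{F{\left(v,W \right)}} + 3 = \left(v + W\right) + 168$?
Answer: $\frac{574993}{88} \approx 6534.0$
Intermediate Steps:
$F{\left(v,W \right)} = \frac{4}{165 + W + v}$ ($F{\left(v,W \right)} = \frac{4}{-3 + \left(\left(v + W\right) + 168\right)} = \frac{4}{-3 + \left(\left(W + v\right) + 168\right)} = \frac{4}{-3 + \left(168 + W + v\right)} = \frac{4}{165 + W + v}$)
$6534 + F{\left(7 \left(-2\right),201 \right)} = 6534 + \frac{4}{165 + 201 + 7 \left(-2\right)} = 6534 + \frac{4}{165 + 201 - 14} = 6534 + \frac{4}{352} = 6534 + 4 \cdot \frac{1}{352} = 6534 + \frac{1}{88} = \frac{574993}{88}$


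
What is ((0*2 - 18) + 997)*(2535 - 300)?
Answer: 2188065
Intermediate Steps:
((0*2 - 18) + 997)*(2535 - 300) = ((0 - 18) + 997)*2235 = (-18 + 997)*2235 = 979*2235 = 2188065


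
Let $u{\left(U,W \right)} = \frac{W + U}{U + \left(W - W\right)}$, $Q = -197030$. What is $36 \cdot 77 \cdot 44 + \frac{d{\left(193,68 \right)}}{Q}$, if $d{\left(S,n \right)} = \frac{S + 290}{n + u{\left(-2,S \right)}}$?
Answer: $\frac{660862264083}{5418325} \approx 1.2197 \cdot 10^{5}$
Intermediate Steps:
$u{\left(U,W \right)} = \frac{U + W}{U}$ ($u{\left(U,W \right)} = \frac{U + W}{U + 0} = \frac{U + W}{U}$)
$d{\left(S,n \right)} = \frac{290 + S}{1 + n - \frac{S}{2}}$ ($d{\left(S,n \right)} = \frac{S + 290}{n + \frac{-2 + S}{-2}} = \frac{290 + S}{n - \frac{-2 + S}{2}} = \frac{290 + S}{n - \left(-1 + \frac{S}{2}\right)} = \frac{290 + S}{1 + n - \frac{S}{2}}$)
$36 \cdot 77 \cdot 44 + \frac{d{\left(193,68 \right)}}{Q} = 36 \cdot 77 \cdot 44 + \frac{2 \frac{1}{2 - 193 + 2 \cdot 68} \left(290 + 193\right)}{-197030} = 2772 \cdot 44 + 2 \frac{1}{2 - 193 + 136} \cdot 483 \left(- \frac{1}{197030}\right) = 121968 + 2 \frac{1}{-55} \cdot 483 \left(- \frac{1}{197030}\right) = 121968 + 2 \left(- \frac{1}{55}\right) 483 \left(- \frac{1}{197030}\right) = 121968 - - \frac{483}{5418325} = 121968 + \frac{483}{5418325} = \frac{660862264083}{5418325}$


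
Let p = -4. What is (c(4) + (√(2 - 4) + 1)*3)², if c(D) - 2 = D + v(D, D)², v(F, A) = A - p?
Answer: 5311 + 438*I*√2 ≈ 5311.0 + 619.43*I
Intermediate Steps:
v(F, A) = 4 + A (v(F, A) = A - 1*(-4) = A + 4 = 4 + A)
c(D) = 2 + D + (4 + D)² (c(D) = 2 + (D + (4 + D)²) = 2 + D + (4 + D)²)
(c(4) + (√(2 - 4) + 1)*3)² = ((2 + 4 + (4 + 4)²) + (√(2 - 4) + 1)*3)² = ((2 + 4 + 8²) + (√(-2) + 1)*3)² = ((2 + 4 + 64) + (I*√2 + 1)*3)² = (70 + (1 + I*√2)*3)² = (70 + (3 + 3*I*√2))² = (73 + 3*I*√2)²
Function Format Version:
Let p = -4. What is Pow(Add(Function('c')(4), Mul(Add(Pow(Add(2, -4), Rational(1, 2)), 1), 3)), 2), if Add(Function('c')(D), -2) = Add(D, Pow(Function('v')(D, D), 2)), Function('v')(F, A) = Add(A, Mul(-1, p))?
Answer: Add(5311, Mul(438, I, Pow(2, Rational(1, 2)))) ≈ Add(5311.0, Mul(619.43, I))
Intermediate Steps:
Function('v')(F, A) = Add(4, A) (Function('v')(F, A) = Add(A, Mul(-1, -4)) = Add(A, 4) = Add(4, A))
Function('c')(D) = Add(2, D, Pow(Add(4, D), 2)) (Function('c')(D) = Add(2, Add(D, Pow(Add(4, D), 2))) = Add(2, D, Pow(Add(4, D), 2)))
Pow(Add(Function('c')(4), Mul(Add(Pow(Add(2, -4), Rational(1, 2)), 1), 3)), 2) = Pow(Add(Add(2, 4, Pow(Add(4, 4), 2)), Mul(Add(Pow(Add(2, -4), Rational(1, 2)), 1), 3)), 2) = Pow(Add(Add(2, 4, Pow(8, 2)), Mul(Add(Pow(-2, Rational(1, 2)), 1), 3)), 2) = Pow(Add(Add(2, 4, 64), Mul(Add(Mul(I, Pow(2, Rational(1, 2))), 1), 3)), 2) = Pow(Add(70, Mul(Add(1, Mul(I, Pow(2, Rational(1, 2)))), 3)), 2) = Pow(Add(70, Add(3, Mul(3, I, Pow(2, Rational(1, 2))))), 2) = Pow(Add(73, Mul(3, I, Pow(2, Rational(1, 2)))), 2)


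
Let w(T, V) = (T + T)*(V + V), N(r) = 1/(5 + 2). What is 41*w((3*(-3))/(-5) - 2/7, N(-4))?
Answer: 8692/245 ≈ 35.478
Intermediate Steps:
N(r) = ⅐ (N(r) = 1/7 = ⅐)
w(T, V) = 4*T*V (w(T, V) = (2*T)*(2*V) = 4*T*V)
41*w((3*(-3))/(-5) - 2/7, N(-4)) = 41*(4*((3*(-3))/(-5) - 2/7)*(⅐)) = 41*(4*(-9*(-⅕) - 2*⅐)*(⅐)) = 41*(4*(9/5 - 2/7)*(⅐)) = 41*(4*(53/35)*(⅐)) = 41*(212/245) = 8692/245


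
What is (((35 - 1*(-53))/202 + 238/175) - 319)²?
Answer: 641506485481/6375625 ≈ 1.0062e+5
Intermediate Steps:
(((35 - 1*(-53))/202 + 238/175) - 319)² = (((35 + 53)*(1/202) + 238*(1/175)) - 319)² = ((88*(1/202) + 34/25) - 319)² = ((44/101 + 34/25) - 319)² = (4534/2525 - 319)² = (-800941/2525)² = 641506485481/6375625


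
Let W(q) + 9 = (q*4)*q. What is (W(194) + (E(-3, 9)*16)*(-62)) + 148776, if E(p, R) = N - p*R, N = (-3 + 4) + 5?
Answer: 266575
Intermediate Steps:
N = 6 (N = 1 + 5 = 6)
W(q) = -9 + 4*q² (W(q) = -9 + (q*4)*q = -9 + (4*q)*q = -9 + 4*q²)
E(p, R) = 6 - R*p (E(p, R) = 6 - p*R = 6 - R*p)
(W(194) + (E(-3, 9)*16)*(-62)) + 148776 = ((-9 + 4*194²) + ((6 - 1*9*(-3))*16)*(-62)) + 148776 = ((-9 + 4*37636) + ((6 + 27)*16)*(-62)) + 148776 = ((-9 + 150544) + (33*16)*(-62)) + 148776 = (150535 + 528*(-62)) + 148776 = (150535 - 32736) + 148776 = 117799 + 148776 = 266575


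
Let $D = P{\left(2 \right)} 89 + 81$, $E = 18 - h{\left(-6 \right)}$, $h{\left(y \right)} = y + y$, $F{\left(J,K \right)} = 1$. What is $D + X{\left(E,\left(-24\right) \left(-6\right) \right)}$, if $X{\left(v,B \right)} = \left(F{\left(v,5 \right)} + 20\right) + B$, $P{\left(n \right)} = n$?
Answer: $424$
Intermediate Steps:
$h{\left(y \right)} = 2 y$
$E = 30$ ($E = 18 - 2 \left(-6\right) = 18 - -12 = 18 + 12 = 30$)
$X{\left(v,B \right)} = 21 + B$ ($X{\left(v,B \right)} = \left(1 + 20\right) + B = 21 + B$)
$D = 259$ ($D = 2 \cdot 89 + 81 = 178 + 81 = 259$)
$D + X{\left(E,\left(-24\right) \left(-6\right) \right)} = 259 + \left(21 - -144\right) = 259 + \left(21 + 144\right) = 259 + 165 = 424$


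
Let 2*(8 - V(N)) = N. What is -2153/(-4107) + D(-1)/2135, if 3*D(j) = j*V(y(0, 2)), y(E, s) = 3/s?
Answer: 18346919/35073780 ≈ 0.52310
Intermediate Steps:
V(N) = 8 - N/2
D(j) = 29*j/12 (D(j) = (j*(8 - 3/(2*2)))/3 = (j*(8 - ½*3/2))/3 = (j*(8 - ¾))/3 = (j*(29/4))/3 = (29*j/4)/3 = 29*j/12)
-2153/(-4107) + D(-1)/2135 = -2153/(-4107) + ((29/12)*(-1))/2135 = -2153*(-1/4107) - 29/12*1/2135 = 2153/4107 - 29/25620 = 18346919/35073780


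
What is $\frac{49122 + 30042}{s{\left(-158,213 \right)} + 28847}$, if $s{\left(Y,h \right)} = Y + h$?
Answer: $\frac{13194}{4817} \approx 2.739$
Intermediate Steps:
$\frac{49122 + 30042}{s{\left(-158,213 \right)} + 28847} = \frac{49122 + 30042}{\left(-158 + 213\right) + 28847} = \frac{79164}{55 + 28847} = \frac{79164}{28902} = 79164 \cdot \frac{1}{28902} = \frac{13194}{4817}$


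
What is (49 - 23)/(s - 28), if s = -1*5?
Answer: -26/33 ≈ -0.78788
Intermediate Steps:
s = -5
(49 - 23)/(s - 28) = (49 - 23)/(-5 - 28) = 26/(-33) = -1/33*26 = -26/33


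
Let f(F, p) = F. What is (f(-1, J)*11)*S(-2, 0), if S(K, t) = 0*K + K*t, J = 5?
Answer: 0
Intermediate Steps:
S(K, t) = K*t (S(K, t) = 0 + K*t = K*t)
(f(-1, J)*11)*S(-2, 0) = (-1*11)*(-2*0) = -11*0 = 0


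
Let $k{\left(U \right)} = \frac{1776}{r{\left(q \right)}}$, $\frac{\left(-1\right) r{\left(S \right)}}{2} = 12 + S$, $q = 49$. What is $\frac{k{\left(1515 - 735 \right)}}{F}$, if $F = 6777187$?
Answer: $- \frac{888}{413408407} \approx -2.148 \cdot 10^{-6}$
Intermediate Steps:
$r{\left(S \right)} = -24 - 2 S$ ($r{\left(S \right)} = - 2 \left(12 + S\right) = -24 - 2 S$)
$k{\left(U \right)} = - \frac{888}{61}$ ($k{\left(U \right)} = \frac{1776}{-24 - 98} = \frac{1776}{-122} = 1776 \left(- \frac{1}{122}\right) = - \frac{888}{61}$)
$\frac{k{\left(1515 - 735 \right)}}{F} = - \frac{888}{61 \cdot 6777187} = \left(- \frac{888}{61}\right) \frac{1}{6777187} = - \frac{888}{413408407}$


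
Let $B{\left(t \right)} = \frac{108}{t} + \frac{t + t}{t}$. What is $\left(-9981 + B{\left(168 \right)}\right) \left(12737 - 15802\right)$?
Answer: $\frac{428171305}{14} \approx 3.0584 \cdot 10^{7}$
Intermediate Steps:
$B{\left(t \right)} = 2 + \frac{108}{t}$ ($B{\left(t \right)} = \frac{108}{t} + \frac{2 t}{t} = \frac{108}{t} + 2 = 2 + \frac{108}{t}$)
$\left(-9981 + B{\left(168 \right)}\right) \left(12737 - 15802\right) = \left(-9981 + \left(2 + \frac{108}{168}\right)\right) \left(12737 - 15802\right) = \left(-9981 + \left(2 + 108 \cdot \frac{1}{168}\right)\right) \left(-3065\right) = \left(-9981 + \left(2 + \frac{9}{14}\right)\right) \left(-3065\right) = \left(-9981 + \frac{37}{14}\right) \left(-3065\right) = \left(- \frac{139697}{14}\right) \left(-3065\right) = \frac{428171305}{14}$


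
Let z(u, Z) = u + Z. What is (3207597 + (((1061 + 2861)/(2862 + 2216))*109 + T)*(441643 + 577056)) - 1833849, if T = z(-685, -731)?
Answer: -3441217254853/2539 ≈ -1.3553e+9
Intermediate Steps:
z(u, Z) = Z + u
T = -1416 (T = -731 - 685 = -1416)
(3207597 + (((1061 + 2861)/(2862 + 2216))*109 + T)*(441643 + 577056)) - 1833849 = (3207597 + (((1061 + 2861)/(2862 + 2216))*109 - 1416)*(441643 + 577056)) - 1833849 = (3207597 + ((3922/5078)*109 - 1416)*1018699) - 1833849 = (3207597 + ((3922*(1/5078))*109 - 1416)*1018699) - 1833849 = (3207597 + ((1961/2539)*109 - 1416)*1018699) - 1833849 = (3207597 + (213749/2539 - 1416)*1018699) - 1833849 = (3207597 - 3381475/2539*1018699) - 1833849 = (3207597 - 3444705201025/2539) - 1833849 = -3436561112242/2539 - 1833849 = -3441217254853/2539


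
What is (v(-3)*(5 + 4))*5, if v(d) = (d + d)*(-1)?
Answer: 270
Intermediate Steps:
v(d) = -2*d (v(d) = (2*d)*(-1) = -2*d)
(v(-3)*(5 + 4))*5 = ((-2*(-3))*(5 + 4))*5 = (6*9)*5 = 54*5 = 270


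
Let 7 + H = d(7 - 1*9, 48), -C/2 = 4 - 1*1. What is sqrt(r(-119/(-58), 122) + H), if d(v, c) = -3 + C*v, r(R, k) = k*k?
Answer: 3*sqrt(1654) ≈ 122.01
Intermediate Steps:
r(R, k) = k**2
C = -6 (C = -2*(4 - 1*1) = -2*(4 - 1) = -2*3 = -6)
d(v, c) = -3 - 6*v
H = 2 (H = -7 + (-3 - 6*(7 - 1*9)) = -7 + (-3 - 6*(7 - 9)) = -7 + (-3 - 6*(-2)) = -7 + (-3 + 12) = -7 + 9 = 2)
sqrt(r(-119/(-58), 122) + H) = sqrt(122**2 + 2) = sqrt(14884 + 2) = sqrt(14886) = 3*sqrt(1654)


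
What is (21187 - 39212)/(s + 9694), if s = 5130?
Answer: -18025/14824 ≈ -1.2159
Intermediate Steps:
(21187 - 39212)/(s + 9694) = (21187 - 39212)/(5130 + 9694) = -18025/14824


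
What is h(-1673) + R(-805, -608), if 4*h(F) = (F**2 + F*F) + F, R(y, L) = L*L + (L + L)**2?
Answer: 12989465/4 ≈ 3.2474e+6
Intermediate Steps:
R(y, L) = 5*L**2 (R(y, L) = L**2 + (2*L)**2 = L**2 + 4*L**2 = 5*L**2)
h(F) = F**2/2 + F/4 (h(F) = ((F**2 + F*F) + F)/4 = ((F**2 + F**2) + F)/4 = (2*F**2 + F)/4 = (F + 2*F**2)/4 = F**2/2 + F/4)
h(-1673) + R(-805, -608) = (1/4)*(-1673)*(1 + 2*(-1673)) + 5*(-608)**2 = (1/4)*(-1673)*(1 - 3346) + 5*369664 = (1/4)*(-1673)*(-3345) + 1848320 = 5596185/4 + 1848320 = 12989465/4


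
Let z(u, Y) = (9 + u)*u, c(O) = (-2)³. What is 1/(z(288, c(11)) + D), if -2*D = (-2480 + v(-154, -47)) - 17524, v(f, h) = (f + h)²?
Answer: 2/150675 ≈ 1.3274e-5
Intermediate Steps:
D = -20397/2 (D = -((-2480 + (-154 - 47)²) - 17524)/2 = -((-2480 + (-201)²) - 17524)/2 = -((-2480 + 40401) - 17524)/2 = -(37921 - 17524)/2 = -½*20397 = -20397/2 ≈ -10199.)
c(O) = -8
z(u, Y) = u*(9 + u)
1/(z(288, c(11)) + D) = 1/(288*(9 + 288) - 20397/2) = 1/(288*297 - 20397/2) = 1/(85536 - 20397/2) = 1/(150675/2) = 2/150675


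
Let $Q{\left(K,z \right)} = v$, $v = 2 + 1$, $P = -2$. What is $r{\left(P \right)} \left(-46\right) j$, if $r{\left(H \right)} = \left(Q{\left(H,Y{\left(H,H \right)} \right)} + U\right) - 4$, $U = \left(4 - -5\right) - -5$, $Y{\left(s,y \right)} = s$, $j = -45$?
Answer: $26910$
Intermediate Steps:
$U = 14$ ($U = \left(4 + 5\right) + 5 = 9 + 5 = 14$)
$v = 3$
$Q{\left(K,z \right)} = 3$
$r{\left(H \right)} = 13$ ($r{\left(H \right)} = \left(3 + 14\right) - 4 = 17 - 4 = 13$)
$r{\left(P \right)} \left(-46\right) j = 13 \left(-46\right) \left(-45\right) = \left(-598\right) \left(-45\right) = 26910$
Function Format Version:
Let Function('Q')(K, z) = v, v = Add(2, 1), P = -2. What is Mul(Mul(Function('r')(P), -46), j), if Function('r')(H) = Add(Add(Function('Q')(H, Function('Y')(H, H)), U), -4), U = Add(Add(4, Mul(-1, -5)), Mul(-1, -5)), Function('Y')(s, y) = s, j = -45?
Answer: 26910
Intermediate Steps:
U = 14 (U = Add(Add(4, 5), 5) = Add(9, 5) = 14)
v = 3
Function('Q')(K, z) = 3
Function('r')(H) = 13 (Function('r')(H) = Add(Add(3, 14), -4) = Add(17, -4) = 13)
Mul(Mul(Function('r')(P), -46), j) = Mul(Mul(13, -46), -45) = Mul(-598, -45) = 26910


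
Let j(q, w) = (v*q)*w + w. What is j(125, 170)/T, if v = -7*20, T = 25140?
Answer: -99161/838 ≈ -118.33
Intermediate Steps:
v = -140
j(q, w) = w - 140*q*w (j(q, w) = (-140*q)*w + w = -140*q*w + w = w - 140*q*w)
j(125, 170)/T = (170*(1 - 140*125))/25140 = (170*(1 - 17500))*(1/25140) = (170*(-17499))*(1/25140) = -2974830*1/25140 = -99161/838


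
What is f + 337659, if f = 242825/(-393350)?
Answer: 5312716993/15734 ≈ 3.3766e+5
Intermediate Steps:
f = -9713/15734 (f = 242825*(-1/393350) = -9713/15734 ≈ -0.61733)
f + 337659 = -9713/15734 + 337659 = 5312716993/15734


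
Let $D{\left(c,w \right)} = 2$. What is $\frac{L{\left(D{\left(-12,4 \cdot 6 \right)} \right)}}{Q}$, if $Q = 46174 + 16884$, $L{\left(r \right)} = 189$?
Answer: $\frac{189}{63058} \approx 0.0029972$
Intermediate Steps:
$Q = 63058$
$\frac{L{\left(D{\left(-12,4 \cdot 6 \right)} \right)}}{Q} = \frac{189}{63058}$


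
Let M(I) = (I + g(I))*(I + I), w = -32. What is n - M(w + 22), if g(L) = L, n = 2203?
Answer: 1803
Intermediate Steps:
M(I) = 4*I² (M(I) = (I + I)*(I + I) = (2*I)*(2*I) = 4*I²)
n - M(w + 22) = 2203 - 4*(-32 + 22)² = 2203 - 4*(-10)² = 2203 - 4*100 = 2203 - 1*400 = 2203 - 400 = 1803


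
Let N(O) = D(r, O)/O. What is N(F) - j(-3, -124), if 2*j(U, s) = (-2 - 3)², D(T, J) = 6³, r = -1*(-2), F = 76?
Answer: -367/38 ≈ -9.6579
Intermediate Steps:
r = 2
D(T, J) = 216
j(U, s) = 25/2 (j(U, s) = (-2 - 3)²/2 = (½)*(-5)² = (½)*25 = 25/2)
N(O) = 216/O
N(F) - j(-3, -124) = 216/76 - 1*25/2 = 216*(1/76) - 25/2 = 54/19 - 25/2 = -367/38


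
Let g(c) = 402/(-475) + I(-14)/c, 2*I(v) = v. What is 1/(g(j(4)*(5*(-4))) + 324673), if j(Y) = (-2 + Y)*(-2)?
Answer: 7600/2467507703 ≈ 3.0800e-6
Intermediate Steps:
I(v) = v/2
j(Y) = 4 - 2*Y
g(c) = -402/475 - 7/c (g(c) = 402/(-475) + ((½)*(-14))/c = 402*(-1/475) - 7/c = -402/475 - 7/c)
1/(g(j(4)*(5*(-4))) + 324673) = 1/((-402/475 - 7*(-1/(20*(4 - 2*4)))) + 324673) = 1/((-402/475 - 7*(-1/(20*(4 - 8)))) + 324673) = 1/((-402/475 - 7/((-4*(-20)))) + 324673) = 1/((-402/475 - 7/80) + 324673) = 1/(-7097/7600 + 324673) = 1/(2467507703/7600) = 7600/2467507703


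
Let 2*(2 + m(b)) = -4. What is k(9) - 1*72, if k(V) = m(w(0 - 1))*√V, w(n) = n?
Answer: -84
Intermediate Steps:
m(b) = -4 (m(b) = -2 + (½)*(-4) = -2 - 2 = -4)
k(V) = -4*√V
k(9) - 1*72 = -4*√9 - 1*72 = -4*3 - 72 = -12 - 72 = -84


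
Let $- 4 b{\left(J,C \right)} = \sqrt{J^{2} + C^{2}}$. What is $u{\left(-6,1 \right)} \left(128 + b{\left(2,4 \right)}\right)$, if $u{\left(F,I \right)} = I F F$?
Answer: $4608 - 18 \sqrt{5} \approx 4567.8$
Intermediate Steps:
$b{\left(J,C \right)} = - \frac{\sqrt{C^{2} + J^{2}}}{4}$ ($b{\left(J,C \right)} = - \frac{\sqrt{J^{2} + C^{2}}}{4} = - \frac{\sqrt{C^{2} + J^{2}}}{4}$)
$u{\left(F,I \right)} = I F^{2}$ ($u{\left(F,I \right)} = F I F = I F^{2}$)
$u{\left(-6,1 \right)} \left(128 + b{\left(2,4 \right)}\right) = 1 \left(-6\right)^{2} \left(128 - \frac{\sqrt{4^{2} + 2^{2}}}{4}\right) = 1 \cdot 36 \left(128 - \frac{\sqrt{16 + 4}}{4}\right) = 36 \left(128 - \frac{\sqrt{20}}{4}\right) = 36 \left(128 - \frac{2 \sqrt{5}}{4}\right) = 36 \left(128 - \frac{\sqrt{5}}{2}\right) = 4608 - 18 \sqrt{5}$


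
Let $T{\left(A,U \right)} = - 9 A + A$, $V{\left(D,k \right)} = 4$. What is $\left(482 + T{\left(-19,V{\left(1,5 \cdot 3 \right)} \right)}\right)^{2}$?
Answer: $401956$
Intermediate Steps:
$T{\left(A,U \right)} = - 8 A$
$\left(482 + T{\left(-19,V{\left(1,5 \cdot 3 \right)} \right)}\right)^{2} = \left(482 - -152\right)^{2} = \left(482 + 152\right)^{2} = 634^{2} = 401956$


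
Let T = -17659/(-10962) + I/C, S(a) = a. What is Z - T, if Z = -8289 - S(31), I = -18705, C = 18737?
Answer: -1709012182553/205394994 ≈ -8320.6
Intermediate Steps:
T = 125832473/205394994 (T = -17659/(-10962) - 18705/18737 = -17659*(-1/10962) - 18705*1/18737 = 17659/10962 - 18705/18737 = 125832473/205394994 ≈ 0.61264)
Z = -8320 (Z = -8289 - 1*31 = -8289 - 31 = -8320)
Z - T = -8320 - 1*125832473/205394994 = -8320 - 125832473/205394994 = -1709012182553/205394994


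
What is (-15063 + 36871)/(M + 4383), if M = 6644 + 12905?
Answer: 5452/5983 ≈ 0.91125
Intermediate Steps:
M = 19549
(-15063 + 36871)/(M + 4383) = (-15063 + 36871)/(19549 + 4383) = 21808/23932 = 21808*(1/23932) = 5452/5983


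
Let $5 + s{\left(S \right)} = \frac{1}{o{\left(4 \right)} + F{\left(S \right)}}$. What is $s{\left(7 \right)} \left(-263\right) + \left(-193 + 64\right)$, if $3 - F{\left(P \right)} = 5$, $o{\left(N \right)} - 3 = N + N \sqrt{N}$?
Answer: $\frac{15155}{13} \approx 1165.8$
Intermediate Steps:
$o{\left(N \right)} = 3 + N + N^{\frac{3}{2}}$ ($o{\left(N \right)} = 3 + \left(N + N \sqrt{N}\right) = 3 + \left(N + N^{\frac{3}{2}}\right) = 3 + N + N^{\frac{3}{2}}$)
$F{\left(P \right)} = -2$ ($F{\left(P \right)} = 3 - 5 = -2$)
$s{\left(S \right)} = - \frac{64}{13}$ ($s{\left(S \right)} = -5 + \frac{1}{\left(3 + 4 + 4^{\frac{3}{2}}\right) - 2} = -5 + \frac{1}{\left(3 + 4 + 8\right) - 2} = -5 + \frac{1}{15 - 2} = -5 + \frac{1}{13} = - \frac{64}{13}$)
$s{\left(7 \right)} \left(-263\right) + \left(-193 + 64\right) = \left(- \frac{64}{13}\right) \left(-263\right) + \left(-193 + 64\right) = \frac{16832}{13} - 129 = \frac{15155}{13}$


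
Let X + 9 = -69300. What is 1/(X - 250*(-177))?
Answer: -1/25059 ≈ -3.9906e-5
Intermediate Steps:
X = -69309 (X = -9 - 69300 = -69309)
1/(X - 250*(-177)) = 1/(-69309 - 250*(-177)) = 1/(-69309 + 44250) = 1/(-25059) = -1/25059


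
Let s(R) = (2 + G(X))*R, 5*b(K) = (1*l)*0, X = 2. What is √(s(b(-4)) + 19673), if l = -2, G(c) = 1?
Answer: √19673 ≈ 140.26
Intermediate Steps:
b(K) = 0 (b(K) = ((1*(-2))*0)/5 = (-2*0)/5 = (⅕)*0 = 0)
s(R) = 3*R (s(R) = (2 + 1)*R = 3*R)
√(s(b(-4)) + 19673) = √(3*0 + 19673) = √(0 + 19673) = √19673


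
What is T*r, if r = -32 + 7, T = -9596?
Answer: 239900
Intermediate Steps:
r = -25
T*r = -9596*(-25) = 239900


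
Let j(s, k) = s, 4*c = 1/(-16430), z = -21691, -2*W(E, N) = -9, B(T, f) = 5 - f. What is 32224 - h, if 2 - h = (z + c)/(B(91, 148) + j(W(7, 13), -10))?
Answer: 294717265361/9102220 ≈ 32379.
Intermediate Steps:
W(E, N) = 9/2 (W(E, N) = -1/2*(-9) = 9/2)
c = -1/65720 (c = (1/4)/(-16430) = (1/4)*(-1/16430) = -1/65720 ≈ -1.5216e-5)
h = -1407328081/9102220 (h = 2 - (-21691 - 1/65720)/((5 - 1*148) + 9/2) = 2 - (-1425532521)/(65720*((5 - 148) + 9/2)) = 2 - (-1425532521)/(65720*(-143 + 9/2)) = 2 - (-1425532521)/(65720*(-277/2)) = 2 - (-1425532521)*(-2)/(65720*277) = 2 - 1*1425532521/9102220 = 2 - 1425532521/9102220 = -1407328081/9102220 ≈ -154.61)
32224 - h = 32224 - 1*(-1407328081/9102220) = 32224 + 1407328081/9102220 = 294717265361/9102220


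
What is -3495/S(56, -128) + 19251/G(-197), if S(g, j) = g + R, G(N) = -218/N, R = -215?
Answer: 201253661/11554 ≈ 17419.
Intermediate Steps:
S(g, j) = -215 + g (S(g, j) = g - 215 = -215 + g)
-3495/S(56, -128) + 19251/G(-197) = -3495/(-215 + 56) + 19251/((-218/(-197))) = -3495/(-159) + 19251/((-218*(-1/197))) = -3495*(-1/159) + 19251/(218/197) = 1165/53 + 19251*(197/218) = 1165/53 + 3792447/218 = 201253661/11554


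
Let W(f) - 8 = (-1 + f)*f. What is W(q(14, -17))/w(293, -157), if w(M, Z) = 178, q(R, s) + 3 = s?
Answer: 214/89 ≈ 2.4045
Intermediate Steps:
q(R, s) = -3 + s
W(f) = 8 + f*(-1 + f) (W(f) = 8 + (-1 + f)*f = 8 + f*(-1 + f))
W(q(14, -17))/w(293, -157) = (8 + (-3 - 17)² - (-3 - 17))/178 = (8 + (-20)² - 1*(-20))*(1/178) = (8 + 400 + 20)*(1/178) = 428*(1/178) = 214/89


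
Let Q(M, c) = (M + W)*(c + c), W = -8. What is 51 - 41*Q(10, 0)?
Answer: 51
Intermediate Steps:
Q(M, c) = 2*c*(-8 + M) (Q(M, c) = (M - 8)*(c + c) = (-8 + M)*(2*c) = 2*c*(-8 + M))
51 - 41*Q(10, 0) = 51 - 82*0*(-8 + 10) = 51 - 82*0*2 = 51 - 41*0 = 51 + 0 = 51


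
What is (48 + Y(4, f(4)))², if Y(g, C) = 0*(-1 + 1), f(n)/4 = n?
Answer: 2304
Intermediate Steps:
f(n) = 4*n
Y(g, C) = 0 (Y(g, C) = 0*0 = 0)
(48 + Y(4, f(4)))² = (48 + 0)² = 48² = 2304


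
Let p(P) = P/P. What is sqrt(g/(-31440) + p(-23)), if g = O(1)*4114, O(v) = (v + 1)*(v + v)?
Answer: sqrt(7360890)/3930 ≈ 0.69036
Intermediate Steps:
O(v) = 2*v*(1 + v) (O(v) = (1 + v)*(2*v) = 2*v*(1 + v))
p(P) = 1
g = 16456 (g = (2*1*(1 + 1))*4114 = (2*1*2)*4114 = 4*4114 = 16456)
sqrt(g/(-31440) + p(-23)) = sqrt(16456/(-31440) + 1) = sqrt(16456*(-1/31440) + 1) = sqrt(-2057/3930 + 1) = sqrt(1873/3930) = sqrt(7360890)/3930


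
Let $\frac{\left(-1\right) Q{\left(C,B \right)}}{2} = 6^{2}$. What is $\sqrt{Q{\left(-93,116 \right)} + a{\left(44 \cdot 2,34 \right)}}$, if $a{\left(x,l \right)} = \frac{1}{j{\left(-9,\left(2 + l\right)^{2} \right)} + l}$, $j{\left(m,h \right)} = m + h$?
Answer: $\frac{i \sqrt{125641631}}{1321} \approx 8.4852 i$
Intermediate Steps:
$Q{\left(C,B \right)} = -72$ ($Q{\left(C,B \right)} = - 2 \cdot 6^{2} = \left(-2\right) 36 = -72$)
$j{\left(m,h \right)} = h + m$
$a{\left(x,l \right)} = \frac{1}{-9 + l + \left(2 + l\right)^{2}}$ ($a{\left(x,l \right)} = \frac{1}{\left(\left(2 + l\right)^{2} - 9\right) + l} = \frac{1}{\left(-9 + \left(2 + l\right)^{2}\right) + l} = \frac{1}{-9 + l + \left(2 + l\right)^{2}}$)
$\sqrt{Q{\left(-93,116 \right)} + a{\left(44 \cdot 2,34 \right)}} = \sqrt{-72 + \frac{1}{-9 + 34 + \left(2 + 34\right)^{2}}} = \sqrt{-72 + \frac{1}{-9 + 34 + 36^{2}}} = \sqrt{-72 + \frac{1}{-9 + 34 + 1296}} = \sqrt{-72 + \frac{1}{1321}} = \sqrt{- \frac{95111}{1321}} = \frac{i \sqrt{125641631}}{1321}$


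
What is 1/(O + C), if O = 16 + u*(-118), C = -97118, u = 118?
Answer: -1/111026 ≈ -9.0069e-6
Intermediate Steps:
O = -13908 (O = 16 + 118*(-118) = 16 - 13924 = -13908)
1/(O + C) = 1/(-13908 - 97118) = 1/(-111026) = -1/111026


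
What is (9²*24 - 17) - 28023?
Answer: -26096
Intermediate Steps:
(9²*24 - 17) - 28023 = (81*24 - 17) - 28023 = (1944 - 17) - 28023 = 1927 - 28023 = -26096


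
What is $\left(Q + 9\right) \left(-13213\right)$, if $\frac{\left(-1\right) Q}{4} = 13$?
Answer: $568159$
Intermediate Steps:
$Q = -52$ ($Q = \left(-4\right) 13 = -52$)
$\left(Q + 9\right) \left(-13213\right) = \left(-52 + 9\right) \left(-13213\right) = \left(-43\right) \left(-13213\right) = 568159$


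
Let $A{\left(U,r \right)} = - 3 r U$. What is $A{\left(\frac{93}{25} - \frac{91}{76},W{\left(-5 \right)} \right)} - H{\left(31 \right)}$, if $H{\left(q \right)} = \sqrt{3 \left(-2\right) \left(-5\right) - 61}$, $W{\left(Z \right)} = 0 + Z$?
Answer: $\frac{14379}{380} - i \sqrt{31} \approx 37.839 - 5.5678 i$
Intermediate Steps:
$W{\left(Z \right)} = Z$
$H{\left(q \right)} = i \sqrt{31}$ ($H{\left(q \right)} = \sqrt{\left(-6\right) \left(-5\right) - 61} = \sqrt{30 - 61} = \sqrt{-31} = i \sqrt{31}$)
$A{\left(U,r \right)} = - 3 U r$
$A{\left(\frac{93}{25} - \frac{91}{76},W{\left(-5 \right)} \right)} - H{\left(31 \right)} = \left(-3\right) \left(\frac{93}{25} - \frac{91}{76}\right) \left(-5\right) - i \sqrt{31} = \left(-3\right) \frac{4793}{1900} \left(-5\right) - i \sqrt{31} = \frac{14379}{380} - i \sqrt{31}$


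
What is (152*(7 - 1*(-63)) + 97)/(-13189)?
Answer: -10737/13189 ≈ -0.81409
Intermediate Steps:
(152*(7 - 1*(-63)) + 97)/(-13189) = (152*(7 + 63) + 97)*(-1/13189) = (152*70 + 97)*(-1/13189) = (10640 + 97)*(-1/13189) = 10737*(-1/13189) = -10737/13189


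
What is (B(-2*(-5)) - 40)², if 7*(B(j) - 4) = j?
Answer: 58564/49 ≈ 1195.2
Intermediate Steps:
B(j) = 4 + j/7
(B(-2*(-5)) - 40)² = ((4 + (-2*(-5))/7) - 40)² = ((4 + (⅐)*10) - 40)² = ((4 + 10/7) - 40)² = (38/7 - 40)² = (-242/7)² = 58564/49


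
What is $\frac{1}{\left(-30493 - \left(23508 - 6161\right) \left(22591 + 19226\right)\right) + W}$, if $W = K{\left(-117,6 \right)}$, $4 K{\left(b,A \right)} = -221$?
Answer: $- \frac{4}{2901720189} \approx -1.3785 \cdot 10^{-9}$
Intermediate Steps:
$K{\left(b,A \right)} = - \frac{221}{4}$ ($K{\left(b,A \right)} = \frac{1}{4} \left(-221\right) = - \frac{221}{4}$)
$W = - \frac{221}{4} \approx -55.25$
$\frac{1}{\left(-30493 - \left(23508 - 6161\right) \left(22591 + 19226\right)\right) + W} = \frac{1}{\left(-30493 - \left(23508 - 6161\right) \left(22591 + 19226\right)\right) - \frac{221}{4}} = \frac{1}{\left(-30493 - 17347 \cdot 41817\right) - \frac{221}{4}} = \frac{1}{\left(-30493 - 725399499\right) - \frac{221}{4}} = \frac{1}{-725429992 - \frac{221}{4}} = \frac{1}{- \frac{2901720189}{4}} = - \frac{4}{2901720189}$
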